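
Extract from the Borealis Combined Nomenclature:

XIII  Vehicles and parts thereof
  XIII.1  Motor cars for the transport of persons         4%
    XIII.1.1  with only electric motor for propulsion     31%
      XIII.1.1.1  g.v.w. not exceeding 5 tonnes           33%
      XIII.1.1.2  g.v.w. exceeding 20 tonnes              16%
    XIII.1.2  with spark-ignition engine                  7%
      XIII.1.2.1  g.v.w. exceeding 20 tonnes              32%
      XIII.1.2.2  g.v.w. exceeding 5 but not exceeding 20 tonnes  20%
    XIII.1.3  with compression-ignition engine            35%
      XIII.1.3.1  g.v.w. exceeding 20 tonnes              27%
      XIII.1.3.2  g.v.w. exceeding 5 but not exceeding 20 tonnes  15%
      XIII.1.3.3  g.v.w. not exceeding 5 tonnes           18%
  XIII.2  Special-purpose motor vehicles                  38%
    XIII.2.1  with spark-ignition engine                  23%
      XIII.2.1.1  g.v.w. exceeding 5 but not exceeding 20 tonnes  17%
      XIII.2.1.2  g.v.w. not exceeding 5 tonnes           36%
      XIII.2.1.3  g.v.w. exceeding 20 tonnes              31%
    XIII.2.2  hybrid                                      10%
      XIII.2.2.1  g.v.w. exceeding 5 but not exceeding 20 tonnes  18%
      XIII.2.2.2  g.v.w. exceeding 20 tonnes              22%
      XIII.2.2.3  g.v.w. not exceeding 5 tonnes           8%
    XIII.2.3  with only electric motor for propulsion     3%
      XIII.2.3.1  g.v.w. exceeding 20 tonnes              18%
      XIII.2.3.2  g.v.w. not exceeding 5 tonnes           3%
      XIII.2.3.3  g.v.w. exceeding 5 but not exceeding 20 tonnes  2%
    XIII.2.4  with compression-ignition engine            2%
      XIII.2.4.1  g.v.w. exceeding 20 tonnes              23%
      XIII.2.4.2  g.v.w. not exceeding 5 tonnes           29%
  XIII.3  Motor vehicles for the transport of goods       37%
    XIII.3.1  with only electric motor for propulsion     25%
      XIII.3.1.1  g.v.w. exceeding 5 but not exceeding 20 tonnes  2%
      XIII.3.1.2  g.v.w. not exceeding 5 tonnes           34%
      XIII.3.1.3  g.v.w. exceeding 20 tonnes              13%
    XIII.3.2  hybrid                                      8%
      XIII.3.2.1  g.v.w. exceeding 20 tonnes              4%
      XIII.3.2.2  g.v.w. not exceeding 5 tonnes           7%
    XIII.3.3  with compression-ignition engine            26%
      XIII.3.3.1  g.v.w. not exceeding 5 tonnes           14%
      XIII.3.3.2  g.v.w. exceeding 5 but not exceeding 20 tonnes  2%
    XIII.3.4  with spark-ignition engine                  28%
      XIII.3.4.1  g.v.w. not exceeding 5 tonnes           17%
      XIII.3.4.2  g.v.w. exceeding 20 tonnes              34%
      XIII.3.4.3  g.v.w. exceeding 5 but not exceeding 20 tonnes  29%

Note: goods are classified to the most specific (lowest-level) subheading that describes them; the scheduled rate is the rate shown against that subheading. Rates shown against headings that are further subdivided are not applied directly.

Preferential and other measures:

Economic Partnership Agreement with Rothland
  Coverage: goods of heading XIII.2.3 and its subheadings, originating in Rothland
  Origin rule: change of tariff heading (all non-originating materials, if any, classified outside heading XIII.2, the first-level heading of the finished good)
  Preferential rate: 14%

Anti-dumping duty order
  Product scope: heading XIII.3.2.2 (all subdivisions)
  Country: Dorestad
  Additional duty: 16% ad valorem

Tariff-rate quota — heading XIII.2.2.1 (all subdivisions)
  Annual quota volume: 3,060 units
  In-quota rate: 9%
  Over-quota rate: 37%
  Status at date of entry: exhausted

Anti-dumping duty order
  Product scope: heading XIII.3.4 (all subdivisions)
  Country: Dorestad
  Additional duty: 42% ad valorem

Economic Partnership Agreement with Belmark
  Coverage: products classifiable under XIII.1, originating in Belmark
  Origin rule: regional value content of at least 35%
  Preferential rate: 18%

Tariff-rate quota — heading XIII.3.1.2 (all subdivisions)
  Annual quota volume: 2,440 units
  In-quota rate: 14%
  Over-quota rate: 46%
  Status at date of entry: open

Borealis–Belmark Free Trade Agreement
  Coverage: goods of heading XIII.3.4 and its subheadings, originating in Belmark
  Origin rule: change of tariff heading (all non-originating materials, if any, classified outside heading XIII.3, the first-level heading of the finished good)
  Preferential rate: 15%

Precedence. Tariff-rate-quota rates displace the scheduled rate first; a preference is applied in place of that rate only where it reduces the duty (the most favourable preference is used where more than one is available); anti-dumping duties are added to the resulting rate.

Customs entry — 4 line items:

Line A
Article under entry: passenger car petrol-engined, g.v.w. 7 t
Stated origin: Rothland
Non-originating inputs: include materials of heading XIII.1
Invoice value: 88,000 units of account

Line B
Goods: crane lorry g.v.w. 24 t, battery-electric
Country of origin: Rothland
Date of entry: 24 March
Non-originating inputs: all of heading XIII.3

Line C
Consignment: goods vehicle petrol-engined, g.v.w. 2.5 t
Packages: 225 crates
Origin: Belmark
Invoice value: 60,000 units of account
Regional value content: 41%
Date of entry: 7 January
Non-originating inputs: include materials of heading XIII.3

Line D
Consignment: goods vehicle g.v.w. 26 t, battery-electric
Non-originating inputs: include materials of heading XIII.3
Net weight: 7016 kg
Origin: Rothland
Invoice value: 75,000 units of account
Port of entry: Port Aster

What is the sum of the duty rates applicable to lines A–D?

Line A: passenger car → XIII.1; petrol-engined → XIII.1.2; g.v.w. 7 t → XIII.1.2.2. Scheduled 20%. Rothland agreement on XIII.2.3: XIII.1.2.2 not covered. → 20%.
Line B: crane lorry → XIII.2; battery-electric → XIII.2.3; g.v.w. 24 t → XIII.2.3.1. Scheduled 18%. Rothland agreement on XIII.2.3: CTH met → 14% available; preferential 14%. → 14%.
Line C: goods vehicle → XIII.3; petrol-engined → XIII.3.4; g.v.w. 2.5 t → XIII.3.4.1. Scheduled 17%. Belmark agreement on XIII.1: XIII.3.4.1 not covered; Belmark agreement on XIII.3.4: CTH not met. → 17%.
Line D: goods vehicle → XIII.3; battery-electric → XIII.3.1; g.v.w. 26 t → XIII.3.1.3. Scheduled 13%. Rothland agreement on XIII.2.3: XIII.3.1.3 not covered. → 13%.
Sum: 20% + 14% + 17% + 13% = 64%.

64%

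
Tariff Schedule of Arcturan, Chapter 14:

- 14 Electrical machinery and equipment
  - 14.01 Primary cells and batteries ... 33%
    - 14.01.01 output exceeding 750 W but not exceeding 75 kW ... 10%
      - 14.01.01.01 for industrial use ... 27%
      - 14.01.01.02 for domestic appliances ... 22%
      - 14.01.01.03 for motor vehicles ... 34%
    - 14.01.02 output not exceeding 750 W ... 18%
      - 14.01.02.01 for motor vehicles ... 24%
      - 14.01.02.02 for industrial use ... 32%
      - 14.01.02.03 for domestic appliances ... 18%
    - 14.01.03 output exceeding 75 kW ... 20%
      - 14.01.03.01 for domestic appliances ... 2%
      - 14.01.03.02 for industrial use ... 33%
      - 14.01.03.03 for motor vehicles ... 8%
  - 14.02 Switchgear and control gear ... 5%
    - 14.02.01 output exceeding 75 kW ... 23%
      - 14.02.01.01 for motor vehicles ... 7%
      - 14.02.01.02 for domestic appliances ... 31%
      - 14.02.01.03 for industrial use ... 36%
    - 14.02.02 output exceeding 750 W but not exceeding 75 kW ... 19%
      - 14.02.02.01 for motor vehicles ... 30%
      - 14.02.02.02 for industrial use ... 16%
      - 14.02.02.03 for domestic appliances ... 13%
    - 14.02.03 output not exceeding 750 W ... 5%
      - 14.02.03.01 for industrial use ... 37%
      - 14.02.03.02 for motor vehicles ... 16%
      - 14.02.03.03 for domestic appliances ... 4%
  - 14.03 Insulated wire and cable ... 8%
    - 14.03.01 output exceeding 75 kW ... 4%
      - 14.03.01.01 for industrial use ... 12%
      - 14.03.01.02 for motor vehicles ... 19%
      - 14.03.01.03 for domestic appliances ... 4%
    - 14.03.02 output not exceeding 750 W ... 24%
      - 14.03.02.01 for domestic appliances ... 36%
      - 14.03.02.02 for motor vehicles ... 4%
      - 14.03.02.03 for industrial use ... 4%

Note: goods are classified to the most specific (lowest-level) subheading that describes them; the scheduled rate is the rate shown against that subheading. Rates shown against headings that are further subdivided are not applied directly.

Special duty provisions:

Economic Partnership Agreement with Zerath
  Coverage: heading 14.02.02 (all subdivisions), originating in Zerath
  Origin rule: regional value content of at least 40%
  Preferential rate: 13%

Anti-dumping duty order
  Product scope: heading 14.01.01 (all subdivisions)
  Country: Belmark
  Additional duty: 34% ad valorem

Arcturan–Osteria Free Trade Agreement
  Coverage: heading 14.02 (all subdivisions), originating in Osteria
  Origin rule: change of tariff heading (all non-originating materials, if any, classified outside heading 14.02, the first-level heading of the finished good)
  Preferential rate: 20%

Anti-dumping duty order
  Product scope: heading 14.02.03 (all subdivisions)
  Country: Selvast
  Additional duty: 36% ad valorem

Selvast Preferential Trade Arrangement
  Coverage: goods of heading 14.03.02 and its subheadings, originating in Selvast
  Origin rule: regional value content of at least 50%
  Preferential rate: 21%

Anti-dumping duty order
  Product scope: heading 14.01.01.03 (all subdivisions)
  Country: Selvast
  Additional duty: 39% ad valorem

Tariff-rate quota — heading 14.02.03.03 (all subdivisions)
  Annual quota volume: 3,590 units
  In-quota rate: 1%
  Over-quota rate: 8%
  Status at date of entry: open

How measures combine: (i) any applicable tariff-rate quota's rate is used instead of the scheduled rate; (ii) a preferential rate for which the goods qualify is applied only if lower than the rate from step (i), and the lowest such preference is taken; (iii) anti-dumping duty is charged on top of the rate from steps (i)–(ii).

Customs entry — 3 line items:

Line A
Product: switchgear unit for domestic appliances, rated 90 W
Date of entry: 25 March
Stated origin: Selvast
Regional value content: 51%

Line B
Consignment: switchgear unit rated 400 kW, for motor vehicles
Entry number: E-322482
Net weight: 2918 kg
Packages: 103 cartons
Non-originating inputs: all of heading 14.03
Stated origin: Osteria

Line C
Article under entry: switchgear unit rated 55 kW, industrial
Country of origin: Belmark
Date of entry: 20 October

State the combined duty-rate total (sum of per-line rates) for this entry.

Line A: switchgear unit → 14.02; rated 90 W → 14.02.03; for domestic appliances → 14.02.03.03. Scheduled 4%. quota on 14.02.03.03 open → in-quota 1%; Selvast agreement on 14.03.02: 14.02.03.03 not covered; anti-dumping (Selvast, 14.02.03): +36%; total 1% + 36% = 37%. → 37%.
Line B: switchgear unit → 14.02; rated 400 kW → 14.02.01; for motor vehicles → 14.02.01.01. Scheduled 7%. Osteria agreement on 14.02: CTH met → 20% available; preference 20% not lower than 7% → no reduction. → 7%.
Line C: switchgear unit → 14.02; rated 55 kW → 14.02.02; industrial → 14.02.02.02. Scheduled 16%. No special measure applies. → 16%.
Sum: 37% + 7% + 16% = 60%.

60%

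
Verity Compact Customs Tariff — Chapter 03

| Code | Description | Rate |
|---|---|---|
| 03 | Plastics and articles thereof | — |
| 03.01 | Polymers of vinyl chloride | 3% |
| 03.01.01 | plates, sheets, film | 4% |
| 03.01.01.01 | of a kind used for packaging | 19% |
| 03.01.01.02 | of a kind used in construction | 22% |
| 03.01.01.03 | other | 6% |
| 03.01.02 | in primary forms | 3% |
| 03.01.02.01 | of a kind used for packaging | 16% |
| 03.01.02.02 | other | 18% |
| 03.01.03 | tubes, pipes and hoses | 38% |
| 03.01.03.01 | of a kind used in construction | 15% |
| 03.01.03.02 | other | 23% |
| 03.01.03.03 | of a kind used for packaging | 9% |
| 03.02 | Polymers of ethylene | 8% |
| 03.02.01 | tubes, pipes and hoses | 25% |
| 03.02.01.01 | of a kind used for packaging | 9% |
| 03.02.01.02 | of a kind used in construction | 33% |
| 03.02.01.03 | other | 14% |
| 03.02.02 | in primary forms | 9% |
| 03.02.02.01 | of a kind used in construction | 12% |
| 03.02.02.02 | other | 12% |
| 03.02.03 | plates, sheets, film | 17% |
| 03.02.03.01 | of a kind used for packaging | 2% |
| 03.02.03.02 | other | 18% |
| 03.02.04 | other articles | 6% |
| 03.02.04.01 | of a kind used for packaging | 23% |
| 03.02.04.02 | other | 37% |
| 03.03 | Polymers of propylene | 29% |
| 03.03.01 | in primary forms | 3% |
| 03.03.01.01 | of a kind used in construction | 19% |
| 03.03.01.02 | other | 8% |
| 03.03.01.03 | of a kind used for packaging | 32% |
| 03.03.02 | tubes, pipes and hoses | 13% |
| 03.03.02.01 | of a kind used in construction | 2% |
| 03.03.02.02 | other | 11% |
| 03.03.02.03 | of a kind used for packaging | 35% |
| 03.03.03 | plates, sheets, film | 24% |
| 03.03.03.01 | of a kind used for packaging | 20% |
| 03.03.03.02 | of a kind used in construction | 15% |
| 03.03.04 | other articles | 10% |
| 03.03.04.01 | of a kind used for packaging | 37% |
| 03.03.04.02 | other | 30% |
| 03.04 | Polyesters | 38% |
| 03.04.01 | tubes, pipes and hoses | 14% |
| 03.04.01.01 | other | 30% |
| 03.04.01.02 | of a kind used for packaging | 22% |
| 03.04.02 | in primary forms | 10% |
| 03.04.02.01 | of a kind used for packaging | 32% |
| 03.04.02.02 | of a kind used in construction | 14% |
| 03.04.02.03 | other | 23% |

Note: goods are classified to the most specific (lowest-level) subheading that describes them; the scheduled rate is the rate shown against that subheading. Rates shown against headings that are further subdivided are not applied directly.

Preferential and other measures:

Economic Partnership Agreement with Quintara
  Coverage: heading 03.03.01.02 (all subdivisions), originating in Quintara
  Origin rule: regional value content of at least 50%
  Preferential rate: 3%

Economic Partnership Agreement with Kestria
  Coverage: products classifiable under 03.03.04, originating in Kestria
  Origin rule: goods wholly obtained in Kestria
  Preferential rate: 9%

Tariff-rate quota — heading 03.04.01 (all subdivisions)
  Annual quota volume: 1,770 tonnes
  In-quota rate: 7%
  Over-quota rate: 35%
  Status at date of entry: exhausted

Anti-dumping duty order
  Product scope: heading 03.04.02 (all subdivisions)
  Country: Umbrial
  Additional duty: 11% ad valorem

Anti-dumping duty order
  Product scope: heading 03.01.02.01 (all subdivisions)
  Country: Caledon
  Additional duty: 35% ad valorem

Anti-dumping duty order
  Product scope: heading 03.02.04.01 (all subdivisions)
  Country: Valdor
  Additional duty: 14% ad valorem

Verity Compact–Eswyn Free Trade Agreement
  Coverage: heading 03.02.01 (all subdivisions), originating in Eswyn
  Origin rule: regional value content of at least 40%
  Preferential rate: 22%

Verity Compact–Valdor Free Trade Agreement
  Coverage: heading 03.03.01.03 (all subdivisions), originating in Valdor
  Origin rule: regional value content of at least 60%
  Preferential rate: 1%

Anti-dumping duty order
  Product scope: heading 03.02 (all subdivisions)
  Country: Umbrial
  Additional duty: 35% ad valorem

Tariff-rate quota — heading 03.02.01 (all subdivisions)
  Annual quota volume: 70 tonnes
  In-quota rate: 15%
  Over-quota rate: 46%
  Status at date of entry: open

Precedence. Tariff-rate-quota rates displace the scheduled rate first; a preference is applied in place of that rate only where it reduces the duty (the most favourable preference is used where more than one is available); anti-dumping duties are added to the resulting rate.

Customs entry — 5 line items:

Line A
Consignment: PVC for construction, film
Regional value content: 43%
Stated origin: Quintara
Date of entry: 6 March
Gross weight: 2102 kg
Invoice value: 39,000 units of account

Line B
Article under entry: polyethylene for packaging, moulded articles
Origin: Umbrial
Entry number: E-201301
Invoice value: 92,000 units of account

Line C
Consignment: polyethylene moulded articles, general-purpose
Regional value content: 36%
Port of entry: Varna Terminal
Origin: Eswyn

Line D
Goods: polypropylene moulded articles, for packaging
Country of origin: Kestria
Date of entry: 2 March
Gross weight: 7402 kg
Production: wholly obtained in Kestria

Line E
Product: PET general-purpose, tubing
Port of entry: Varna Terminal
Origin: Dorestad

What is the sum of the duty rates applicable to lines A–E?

Line A: PVC → 03.01; film → 03.01.01; for construction → 03.01.01.02. Scheduled 22%. Quintara agreement on 03.03.01.02: 03.01.01.02 not covered. → 22%.
Line B: polyethylene → 03.02; moulded articles → 03.02.04; for packaging → 03.02.04.01. Scheduled 23%. anti-dumping (Umbrial, 03.02): +35%; total 23% + 35% = 58%. → 58%.
Line C: polyethylene → 03.02; moulded articles → 03.02.04; general-purpose → 03.02.04.02. Scheduled 37%. Eswyn agreement on 03.02.01: 03.02.04.02 not covered. → 37%.
Line D: polypropylene → 03.03; moulded articles → 03.03.04; for packaging → 03.03.04.01. Scheduled 37%. Kestria agreement on 03.03.04: wholly obtained → 9% available; preferential 9%. → 9%.
Line E: PET → 03.04; tubing → 03.04.01; general-purpose → 03.04.01.01. Scheduled 30%. quota on 03.04.01 exhausted → over-quota 35%. → 35%.
Sum: 22% + 58% + 37% + 9% + 35% = 161%.

161%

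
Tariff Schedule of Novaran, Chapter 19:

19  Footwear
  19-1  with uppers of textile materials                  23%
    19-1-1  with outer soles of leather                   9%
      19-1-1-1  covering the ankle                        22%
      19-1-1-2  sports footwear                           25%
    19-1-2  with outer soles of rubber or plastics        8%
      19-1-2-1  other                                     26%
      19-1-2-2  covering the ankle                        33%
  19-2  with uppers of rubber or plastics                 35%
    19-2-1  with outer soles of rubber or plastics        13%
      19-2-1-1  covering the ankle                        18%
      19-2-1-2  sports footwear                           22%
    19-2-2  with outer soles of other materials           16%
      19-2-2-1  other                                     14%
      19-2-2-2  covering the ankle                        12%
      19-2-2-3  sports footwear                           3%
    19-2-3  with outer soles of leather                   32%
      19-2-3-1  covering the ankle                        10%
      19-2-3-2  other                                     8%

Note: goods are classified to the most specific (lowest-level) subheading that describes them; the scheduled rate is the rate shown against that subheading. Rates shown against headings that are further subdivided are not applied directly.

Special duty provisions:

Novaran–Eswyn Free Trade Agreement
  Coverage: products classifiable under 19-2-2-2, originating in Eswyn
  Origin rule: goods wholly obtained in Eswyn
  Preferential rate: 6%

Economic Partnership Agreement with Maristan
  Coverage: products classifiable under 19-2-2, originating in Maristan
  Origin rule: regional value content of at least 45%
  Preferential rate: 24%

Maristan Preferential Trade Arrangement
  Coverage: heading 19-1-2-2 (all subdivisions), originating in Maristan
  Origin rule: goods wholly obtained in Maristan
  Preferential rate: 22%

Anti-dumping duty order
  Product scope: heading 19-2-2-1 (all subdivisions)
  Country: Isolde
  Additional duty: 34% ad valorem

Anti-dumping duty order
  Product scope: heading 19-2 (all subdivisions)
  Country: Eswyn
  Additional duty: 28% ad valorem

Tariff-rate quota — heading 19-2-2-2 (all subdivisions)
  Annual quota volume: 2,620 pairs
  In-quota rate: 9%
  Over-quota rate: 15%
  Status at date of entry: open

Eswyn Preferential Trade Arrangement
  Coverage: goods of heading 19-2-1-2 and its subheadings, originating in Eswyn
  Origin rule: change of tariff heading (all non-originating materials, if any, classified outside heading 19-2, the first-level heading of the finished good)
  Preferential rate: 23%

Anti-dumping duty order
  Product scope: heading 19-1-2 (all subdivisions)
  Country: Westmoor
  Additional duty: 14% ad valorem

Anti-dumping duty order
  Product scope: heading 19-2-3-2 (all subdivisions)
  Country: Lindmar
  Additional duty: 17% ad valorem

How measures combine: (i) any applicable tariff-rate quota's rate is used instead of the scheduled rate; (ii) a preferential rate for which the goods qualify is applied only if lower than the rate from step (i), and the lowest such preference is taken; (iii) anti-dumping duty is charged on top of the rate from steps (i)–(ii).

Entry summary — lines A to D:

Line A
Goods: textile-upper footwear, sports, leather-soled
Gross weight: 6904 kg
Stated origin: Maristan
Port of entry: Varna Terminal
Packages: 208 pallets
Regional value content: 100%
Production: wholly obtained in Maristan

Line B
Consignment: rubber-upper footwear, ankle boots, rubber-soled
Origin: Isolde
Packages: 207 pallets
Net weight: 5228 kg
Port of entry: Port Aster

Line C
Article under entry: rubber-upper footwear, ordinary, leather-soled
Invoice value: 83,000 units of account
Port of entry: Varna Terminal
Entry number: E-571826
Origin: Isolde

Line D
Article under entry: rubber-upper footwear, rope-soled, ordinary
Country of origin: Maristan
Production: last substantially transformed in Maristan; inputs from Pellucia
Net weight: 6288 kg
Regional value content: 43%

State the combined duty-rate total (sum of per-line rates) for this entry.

65%

Line A: textile-upper → 19-1; leather-soled → 19-1-1; sports → 19-1-1-2. Scheduled 25%. Maristan agreement on 19-2-2: 19-1-1-2 not covered; Maristan agreement on 19-1-2-2: 19-1-1-2 not covered. → 25%.
Line B: rubber-upper → 19-2; rubber-soled → 19-2-1; ankle boots → 19-2-1-1. Scheduled 18%. No special measure applies. → 18%.
Line C: rubber-upper → 19-2; leather-soled → 19-2-3; ordinary → 19-2-3-2. Scheduled 8%. No special measure applies. → 8%.
Line D: rubber-upper → 19-2; rope-soled → 19-2-2; ordinary → 19-2-2-1. Scheduled 14%. Maristan agreement on 19-2-2: RVC < 45%; Maristan agreement on 19-1-2-2: 19-2-2-1 not covered. → 14%.
Sum: 25% + 18% + 8% + 14% = 65%.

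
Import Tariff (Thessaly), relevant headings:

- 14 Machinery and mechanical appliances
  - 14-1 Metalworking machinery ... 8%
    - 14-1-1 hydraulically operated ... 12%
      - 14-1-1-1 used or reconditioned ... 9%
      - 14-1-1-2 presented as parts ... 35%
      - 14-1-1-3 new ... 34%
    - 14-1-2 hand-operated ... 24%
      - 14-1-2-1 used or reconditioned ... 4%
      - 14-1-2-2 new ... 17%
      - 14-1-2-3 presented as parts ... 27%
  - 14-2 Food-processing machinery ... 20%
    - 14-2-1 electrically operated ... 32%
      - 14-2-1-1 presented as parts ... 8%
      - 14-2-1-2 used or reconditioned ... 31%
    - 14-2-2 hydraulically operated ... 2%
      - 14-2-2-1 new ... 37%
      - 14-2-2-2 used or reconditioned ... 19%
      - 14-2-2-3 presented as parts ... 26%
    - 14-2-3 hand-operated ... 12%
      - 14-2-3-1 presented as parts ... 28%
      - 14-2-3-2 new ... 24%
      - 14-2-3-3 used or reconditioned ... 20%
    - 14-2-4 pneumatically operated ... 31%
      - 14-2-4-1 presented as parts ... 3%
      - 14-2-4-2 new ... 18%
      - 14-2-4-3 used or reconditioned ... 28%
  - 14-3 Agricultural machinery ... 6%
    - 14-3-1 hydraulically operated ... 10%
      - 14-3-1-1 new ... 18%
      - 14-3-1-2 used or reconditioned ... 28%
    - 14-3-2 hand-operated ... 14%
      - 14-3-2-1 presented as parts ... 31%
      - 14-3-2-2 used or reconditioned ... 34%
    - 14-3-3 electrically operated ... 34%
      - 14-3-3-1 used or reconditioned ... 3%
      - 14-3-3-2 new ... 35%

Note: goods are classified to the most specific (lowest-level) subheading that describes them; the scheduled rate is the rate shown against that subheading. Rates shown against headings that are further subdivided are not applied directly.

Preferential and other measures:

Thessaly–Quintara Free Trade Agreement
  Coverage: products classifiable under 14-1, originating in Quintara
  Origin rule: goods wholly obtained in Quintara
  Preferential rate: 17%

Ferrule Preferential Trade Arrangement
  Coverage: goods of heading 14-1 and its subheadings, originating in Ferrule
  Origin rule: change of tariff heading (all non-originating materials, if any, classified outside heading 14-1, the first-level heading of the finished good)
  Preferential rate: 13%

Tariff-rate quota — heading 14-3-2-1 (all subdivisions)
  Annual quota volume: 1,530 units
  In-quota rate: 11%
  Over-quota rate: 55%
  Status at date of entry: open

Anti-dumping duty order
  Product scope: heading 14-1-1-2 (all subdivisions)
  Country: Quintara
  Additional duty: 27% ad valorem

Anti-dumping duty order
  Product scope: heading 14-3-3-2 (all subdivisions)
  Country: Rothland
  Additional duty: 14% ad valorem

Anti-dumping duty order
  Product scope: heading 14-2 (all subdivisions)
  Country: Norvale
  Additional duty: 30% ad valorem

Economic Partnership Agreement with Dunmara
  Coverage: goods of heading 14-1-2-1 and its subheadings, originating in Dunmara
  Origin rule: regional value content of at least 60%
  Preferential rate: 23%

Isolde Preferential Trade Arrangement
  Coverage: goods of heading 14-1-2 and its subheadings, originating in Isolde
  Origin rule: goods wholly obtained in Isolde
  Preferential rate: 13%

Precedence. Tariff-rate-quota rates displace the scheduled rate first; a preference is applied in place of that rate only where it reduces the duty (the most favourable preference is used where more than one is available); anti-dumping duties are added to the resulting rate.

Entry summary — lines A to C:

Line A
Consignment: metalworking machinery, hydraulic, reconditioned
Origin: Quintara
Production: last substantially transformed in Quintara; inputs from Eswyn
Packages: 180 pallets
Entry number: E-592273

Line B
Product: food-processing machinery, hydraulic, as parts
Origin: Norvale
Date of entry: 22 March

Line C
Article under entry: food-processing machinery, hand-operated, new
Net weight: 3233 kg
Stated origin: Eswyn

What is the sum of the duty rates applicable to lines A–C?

Line A: metalworking → 14-1; hydraulic → 14-1-1; reconditioned → 14-1-1-1. Scheduled 9%. Quintara agreement on 14-1: not wholly obtained. → 9%.
Line B: food-processing → 14-2; hydraulic → 14-2-2; as parts → 14-2-2-3. Scheduled 26%. anti-dumping (Norvale, 14-2): +30%; total 26% + 30% = 56%. → 56%.
Line C: food-processing → 14-2; hand-operated → 14-2-3; new → 14-2-3-2. Scheduled 24%. No special measure applies. → 24%.
Sum: 9% + 56% + 24% = 89%.

89%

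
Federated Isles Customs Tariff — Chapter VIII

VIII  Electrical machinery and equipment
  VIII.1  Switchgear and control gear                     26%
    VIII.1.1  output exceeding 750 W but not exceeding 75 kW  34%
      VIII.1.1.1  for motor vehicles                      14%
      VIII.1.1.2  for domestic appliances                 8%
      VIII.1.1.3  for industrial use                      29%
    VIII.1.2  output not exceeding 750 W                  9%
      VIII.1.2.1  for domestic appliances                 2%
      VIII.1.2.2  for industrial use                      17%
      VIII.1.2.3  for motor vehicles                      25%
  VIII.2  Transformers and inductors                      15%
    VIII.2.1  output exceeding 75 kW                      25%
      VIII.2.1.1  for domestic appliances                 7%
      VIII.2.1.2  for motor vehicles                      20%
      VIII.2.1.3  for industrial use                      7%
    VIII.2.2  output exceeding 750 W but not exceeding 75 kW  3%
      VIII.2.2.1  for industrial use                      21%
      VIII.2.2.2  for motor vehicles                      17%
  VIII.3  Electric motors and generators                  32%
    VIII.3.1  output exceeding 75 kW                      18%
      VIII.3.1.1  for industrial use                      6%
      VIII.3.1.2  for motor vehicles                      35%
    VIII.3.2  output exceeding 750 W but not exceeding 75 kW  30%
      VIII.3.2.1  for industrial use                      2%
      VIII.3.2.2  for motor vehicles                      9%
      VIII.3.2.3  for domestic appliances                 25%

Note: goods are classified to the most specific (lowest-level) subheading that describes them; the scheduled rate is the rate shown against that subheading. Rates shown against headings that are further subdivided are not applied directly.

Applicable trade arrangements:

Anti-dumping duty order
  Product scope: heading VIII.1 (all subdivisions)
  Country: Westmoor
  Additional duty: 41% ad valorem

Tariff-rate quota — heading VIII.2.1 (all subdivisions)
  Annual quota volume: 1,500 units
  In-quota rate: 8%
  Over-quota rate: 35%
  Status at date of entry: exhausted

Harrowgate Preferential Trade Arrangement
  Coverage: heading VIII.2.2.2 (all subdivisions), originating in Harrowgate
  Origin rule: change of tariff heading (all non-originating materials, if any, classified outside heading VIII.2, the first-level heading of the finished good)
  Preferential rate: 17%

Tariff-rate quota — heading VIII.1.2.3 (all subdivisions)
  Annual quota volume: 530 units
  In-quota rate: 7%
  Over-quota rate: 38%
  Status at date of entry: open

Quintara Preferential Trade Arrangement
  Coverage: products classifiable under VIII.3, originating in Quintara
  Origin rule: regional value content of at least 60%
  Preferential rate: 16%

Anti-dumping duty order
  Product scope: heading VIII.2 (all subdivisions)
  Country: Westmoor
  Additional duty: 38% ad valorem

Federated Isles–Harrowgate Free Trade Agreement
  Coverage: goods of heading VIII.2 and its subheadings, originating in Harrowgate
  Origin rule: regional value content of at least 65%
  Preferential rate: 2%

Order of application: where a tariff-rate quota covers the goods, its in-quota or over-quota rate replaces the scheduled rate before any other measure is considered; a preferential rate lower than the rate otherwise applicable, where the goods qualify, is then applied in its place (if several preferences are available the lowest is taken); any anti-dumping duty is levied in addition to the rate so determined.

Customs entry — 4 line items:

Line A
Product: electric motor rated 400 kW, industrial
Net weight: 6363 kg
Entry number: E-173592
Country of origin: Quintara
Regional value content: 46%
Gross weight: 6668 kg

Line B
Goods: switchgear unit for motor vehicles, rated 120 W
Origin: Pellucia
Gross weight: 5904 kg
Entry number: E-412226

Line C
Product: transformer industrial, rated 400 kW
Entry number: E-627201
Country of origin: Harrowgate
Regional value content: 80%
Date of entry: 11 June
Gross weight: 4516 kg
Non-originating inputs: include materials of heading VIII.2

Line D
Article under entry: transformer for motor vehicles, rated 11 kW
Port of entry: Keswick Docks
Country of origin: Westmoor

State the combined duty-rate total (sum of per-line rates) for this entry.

70%

Line A: electric motor → VIII.3; rated 400 kW → VIII.3.1; industrial → VIII.3.1.1. Scheduled 6%. Quintara agreement on VIII.3: RVC < 60%. → 6%.
Line B: switchgear unit → VIII.1; rated 120 W → VIII.1.2; for motor vehicles → VIII.1.2.3. Scheduled 25%. quota on VIII.1.2.3 open → in-quota 7%. → 7%.
Line C: transformer → VIII.2; rated 400 kW → VIII.2.1; industrial → VIII.2.1.3. Scheduled 7%. quota on VIII.2.1 exhausted → over-quota 35%; Harrowgate agreement on VIII.2.2.2: VIII.2.1.3 not covered; Harrowgate agreement on VIII.2: RVC ≥ 65% → 2% available; preferential 2%. → 2%.
Line D: transformer → VIII.2; rated 11 kW → VIII.2.2; for motor vehicles → VIII.2.2.2. Scheduled 17%. anti-dumping (Westmoor, VIII.2): +38%; total 17% + 38% = 55%. → 55%.
Sum: 6% + 7% + 2% + 55% = 70%.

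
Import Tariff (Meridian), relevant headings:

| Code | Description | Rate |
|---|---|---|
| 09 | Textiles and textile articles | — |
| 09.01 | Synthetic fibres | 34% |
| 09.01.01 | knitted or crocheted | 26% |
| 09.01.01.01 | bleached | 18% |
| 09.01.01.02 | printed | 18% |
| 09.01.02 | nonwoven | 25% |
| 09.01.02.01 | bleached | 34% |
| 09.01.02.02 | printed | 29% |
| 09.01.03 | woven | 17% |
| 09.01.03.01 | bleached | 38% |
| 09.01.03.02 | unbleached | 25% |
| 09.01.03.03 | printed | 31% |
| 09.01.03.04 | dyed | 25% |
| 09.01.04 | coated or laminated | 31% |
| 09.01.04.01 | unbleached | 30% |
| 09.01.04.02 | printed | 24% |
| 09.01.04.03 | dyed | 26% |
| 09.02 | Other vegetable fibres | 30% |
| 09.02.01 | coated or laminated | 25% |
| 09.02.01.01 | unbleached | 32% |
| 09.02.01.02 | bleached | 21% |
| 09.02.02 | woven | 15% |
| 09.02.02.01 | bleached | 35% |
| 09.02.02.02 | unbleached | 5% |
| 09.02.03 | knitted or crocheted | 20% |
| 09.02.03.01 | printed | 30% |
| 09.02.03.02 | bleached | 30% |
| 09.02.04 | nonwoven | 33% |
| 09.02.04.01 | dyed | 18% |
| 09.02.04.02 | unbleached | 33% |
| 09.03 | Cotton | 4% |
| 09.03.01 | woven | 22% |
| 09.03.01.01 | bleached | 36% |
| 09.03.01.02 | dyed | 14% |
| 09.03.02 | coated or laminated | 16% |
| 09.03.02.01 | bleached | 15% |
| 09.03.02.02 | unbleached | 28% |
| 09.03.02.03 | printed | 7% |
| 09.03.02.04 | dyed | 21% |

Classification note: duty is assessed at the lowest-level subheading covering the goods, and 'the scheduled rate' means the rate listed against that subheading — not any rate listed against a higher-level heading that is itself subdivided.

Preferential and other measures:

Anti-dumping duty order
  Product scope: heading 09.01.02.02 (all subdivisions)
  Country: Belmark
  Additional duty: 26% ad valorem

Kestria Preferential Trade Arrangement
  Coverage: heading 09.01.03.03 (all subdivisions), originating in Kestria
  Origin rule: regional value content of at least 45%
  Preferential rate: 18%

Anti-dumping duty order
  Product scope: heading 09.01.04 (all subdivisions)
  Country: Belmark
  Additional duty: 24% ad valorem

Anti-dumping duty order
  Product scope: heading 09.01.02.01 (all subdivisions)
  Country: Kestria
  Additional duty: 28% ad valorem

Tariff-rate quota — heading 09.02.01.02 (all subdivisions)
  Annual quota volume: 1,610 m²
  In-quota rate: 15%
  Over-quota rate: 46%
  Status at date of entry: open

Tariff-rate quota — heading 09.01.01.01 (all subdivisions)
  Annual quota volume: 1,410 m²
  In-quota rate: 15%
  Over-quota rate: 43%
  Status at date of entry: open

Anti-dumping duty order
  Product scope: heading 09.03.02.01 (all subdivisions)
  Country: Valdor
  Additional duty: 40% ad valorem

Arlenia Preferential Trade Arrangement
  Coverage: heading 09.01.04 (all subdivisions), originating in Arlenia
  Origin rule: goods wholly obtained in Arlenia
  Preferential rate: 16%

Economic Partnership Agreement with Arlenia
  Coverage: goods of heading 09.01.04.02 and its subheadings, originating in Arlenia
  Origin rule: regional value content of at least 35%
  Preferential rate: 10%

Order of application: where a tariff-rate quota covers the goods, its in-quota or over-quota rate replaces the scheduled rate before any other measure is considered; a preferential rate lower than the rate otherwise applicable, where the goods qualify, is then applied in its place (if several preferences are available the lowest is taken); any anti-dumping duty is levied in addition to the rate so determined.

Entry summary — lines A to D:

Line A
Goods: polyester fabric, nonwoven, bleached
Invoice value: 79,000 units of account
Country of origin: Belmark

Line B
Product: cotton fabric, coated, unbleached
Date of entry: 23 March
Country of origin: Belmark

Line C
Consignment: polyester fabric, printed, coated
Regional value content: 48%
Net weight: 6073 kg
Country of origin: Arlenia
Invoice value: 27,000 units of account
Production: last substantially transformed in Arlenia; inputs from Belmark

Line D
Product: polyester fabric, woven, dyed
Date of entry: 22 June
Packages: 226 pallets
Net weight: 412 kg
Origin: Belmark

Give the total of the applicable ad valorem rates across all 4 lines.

Line A: polyester → 09.01; nonwoven → 09.01.02; bleached → 09.01.02.01. Scheduled 34%. No special measure applies. → 34%.
Line B: cotton → 09.03; coated → 09.03.02; unbleached → 09.03.02.02. Scheduled 28%. No special measure applies. → 28%.
Line C: polyester → 09.01; coated → 09.01.04; printed → 09.01.04.02. Scheduled 24%. Arlenia agreement on 09.01.04: not wholly obtained; Arlenia agreement on 09.01.04.02: RVC ≥ 35% → 10% available; preferential 10%. → 10%.
Line D: polyester → 09.01; woven → 09.01.03; dyed → 09.01.03.04. Scheduled 25%. No special measure applies. → 25%.
Sum: 34% + 28% + 10% + 25% = 97%.

97%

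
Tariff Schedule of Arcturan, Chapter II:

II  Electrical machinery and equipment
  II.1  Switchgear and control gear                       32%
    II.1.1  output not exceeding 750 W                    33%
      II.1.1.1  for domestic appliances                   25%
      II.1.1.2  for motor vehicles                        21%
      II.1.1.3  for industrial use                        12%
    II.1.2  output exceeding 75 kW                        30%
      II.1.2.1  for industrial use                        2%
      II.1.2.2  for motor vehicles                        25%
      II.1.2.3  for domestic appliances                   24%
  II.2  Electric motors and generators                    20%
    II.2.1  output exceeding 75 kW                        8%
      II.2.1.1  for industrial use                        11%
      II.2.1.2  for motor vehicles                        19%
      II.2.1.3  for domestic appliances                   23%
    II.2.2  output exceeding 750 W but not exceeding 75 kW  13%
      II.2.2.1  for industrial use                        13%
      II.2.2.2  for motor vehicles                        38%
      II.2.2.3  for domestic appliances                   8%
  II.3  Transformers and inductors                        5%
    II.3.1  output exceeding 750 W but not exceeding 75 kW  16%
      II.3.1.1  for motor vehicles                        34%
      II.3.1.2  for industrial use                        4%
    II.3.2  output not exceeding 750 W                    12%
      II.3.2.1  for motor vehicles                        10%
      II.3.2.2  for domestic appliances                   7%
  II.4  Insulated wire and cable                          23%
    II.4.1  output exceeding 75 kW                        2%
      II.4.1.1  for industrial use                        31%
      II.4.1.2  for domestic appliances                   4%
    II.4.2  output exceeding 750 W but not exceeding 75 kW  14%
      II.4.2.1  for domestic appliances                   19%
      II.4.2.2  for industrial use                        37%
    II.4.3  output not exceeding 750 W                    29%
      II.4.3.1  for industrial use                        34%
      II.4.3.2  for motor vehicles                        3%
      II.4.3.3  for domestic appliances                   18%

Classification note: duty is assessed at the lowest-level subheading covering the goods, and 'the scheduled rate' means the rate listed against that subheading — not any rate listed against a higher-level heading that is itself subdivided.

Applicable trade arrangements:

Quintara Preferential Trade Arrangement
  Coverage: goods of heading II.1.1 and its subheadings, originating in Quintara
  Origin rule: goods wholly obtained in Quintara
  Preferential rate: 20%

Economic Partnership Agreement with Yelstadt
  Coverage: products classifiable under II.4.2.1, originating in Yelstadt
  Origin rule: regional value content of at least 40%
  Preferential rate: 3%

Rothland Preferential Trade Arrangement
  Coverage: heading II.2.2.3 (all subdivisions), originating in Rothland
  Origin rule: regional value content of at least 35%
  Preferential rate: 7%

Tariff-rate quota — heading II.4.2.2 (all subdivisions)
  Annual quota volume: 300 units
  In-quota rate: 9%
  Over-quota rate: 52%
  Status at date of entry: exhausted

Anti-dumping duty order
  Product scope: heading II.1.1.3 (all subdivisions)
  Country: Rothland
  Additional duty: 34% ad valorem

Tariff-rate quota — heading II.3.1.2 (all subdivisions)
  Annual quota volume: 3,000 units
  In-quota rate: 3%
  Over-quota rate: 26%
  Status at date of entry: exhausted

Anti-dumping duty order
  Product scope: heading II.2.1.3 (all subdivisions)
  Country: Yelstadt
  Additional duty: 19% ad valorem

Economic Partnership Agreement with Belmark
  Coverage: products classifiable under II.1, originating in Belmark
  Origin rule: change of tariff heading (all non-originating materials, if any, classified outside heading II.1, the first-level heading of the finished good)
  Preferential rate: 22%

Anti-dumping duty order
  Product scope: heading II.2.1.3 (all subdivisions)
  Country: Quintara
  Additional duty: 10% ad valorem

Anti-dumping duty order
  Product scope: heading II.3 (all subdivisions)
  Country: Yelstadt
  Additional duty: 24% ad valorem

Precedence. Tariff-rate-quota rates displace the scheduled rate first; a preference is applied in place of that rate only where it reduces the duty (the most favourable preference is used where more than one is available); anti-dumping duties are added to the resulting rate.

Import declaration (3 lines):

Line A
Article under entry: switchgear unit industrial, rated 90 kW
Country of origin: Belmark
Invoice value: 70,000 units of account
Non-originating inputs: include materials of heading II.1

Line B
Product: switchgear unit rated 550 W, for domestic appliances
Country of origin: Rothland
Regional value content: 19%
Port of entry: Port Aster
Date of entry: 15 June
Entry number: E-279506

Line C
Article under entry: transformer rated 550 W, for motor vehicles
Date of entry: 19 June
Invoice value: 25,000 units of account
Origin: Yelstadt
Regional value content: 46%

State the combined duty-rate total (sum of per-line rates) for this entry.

Line A: switchgear unit → II.1; rated 90 kW → II.1.2; industrial → II.1.2.1. Scheduled 2%. Belmark agreement on II.1: CTH not met. → 2%.
Line B: switchgear unit → II.1; rated 550 W → II.1.1; for domestic appliances → II.1.1.1. Scheduled 25%. Rothland agreement on II.2.2.3: II.1.1.1 not covered. → 25%.
Line C: transformer → II.3; rated 550 W → II.3.2; for motor vehicles → II.3.2.1. Scheduled 10%. Yelstadt agreement on II.4.2.1: II.3.2.1 not covered; anti-dumping (Yelstadt, II.3): +24%; total 10% + 24% = 34%. → 34%.
Sum: 2% + 25% + 34% = 61%.

61%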